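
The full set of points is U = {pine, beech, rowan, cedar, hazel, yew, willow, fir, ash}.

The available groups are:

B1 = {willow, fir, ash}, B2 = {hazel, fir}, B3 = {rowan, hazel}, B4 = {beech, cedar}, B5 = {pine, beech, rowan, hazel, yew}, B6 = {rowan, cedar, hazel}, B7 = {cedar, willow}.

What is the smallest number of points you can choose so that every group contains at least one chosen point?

3

The 3 points {cedar, hazel, ash} hit every group.
The groups B1, B3, B4 are pairwise disjoint, so any hitting set needs a separate point for each — at least 3. Hence 3 is optimal.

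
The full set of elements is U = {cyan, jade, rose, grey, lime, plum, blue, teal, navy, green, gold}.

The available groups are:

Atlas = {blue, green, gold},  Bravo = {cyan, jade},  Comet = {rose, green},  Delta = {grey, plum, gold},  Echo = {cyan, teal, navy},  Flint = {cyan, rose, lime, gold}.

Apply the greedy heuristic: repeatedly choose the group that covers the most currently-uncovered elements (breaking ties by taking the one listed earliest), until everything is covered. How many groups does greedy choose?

5

Greedy: pick Flint (covers 4 new) → pick Atlas (covers 2 new) → pick Delta (covers 2 new) → pick Echo (covers 2 new) → pick Bravo (covers 1 new). Total picks: 5.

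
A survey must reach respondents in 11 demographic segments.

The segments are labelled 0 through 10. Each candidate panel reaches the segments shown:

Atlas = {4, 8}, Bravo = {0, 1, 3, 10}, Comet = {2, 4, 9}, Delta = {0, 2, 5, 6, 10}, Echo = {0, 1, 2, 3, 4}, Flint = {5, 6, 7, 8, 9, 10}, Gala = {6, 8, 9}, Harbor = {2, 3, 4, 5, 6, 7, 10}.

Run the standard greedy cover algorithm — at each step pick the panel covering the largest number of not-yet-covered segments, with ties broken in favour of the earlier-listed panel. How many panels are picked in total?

Greedy: pick Harbor (covers 7 new) → pick Bravo (covers 2 new) → pick Flint (covers 2 new). Total picks: 3.
(The true minimum cover uses only 2 panels, so greedy is not optimal here.)

3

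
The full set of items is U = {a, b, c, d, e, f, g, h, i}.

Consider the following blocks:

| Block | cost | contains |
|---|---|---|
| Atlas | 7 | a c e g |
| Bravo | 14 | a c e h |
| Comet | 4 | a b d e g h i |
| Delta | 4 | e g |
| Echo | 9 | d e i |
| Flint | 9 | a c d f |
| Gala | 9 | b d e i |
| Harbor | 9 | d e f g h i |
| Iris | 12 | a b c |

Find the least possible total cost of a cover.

Comet, Flint together cover every item (Comet ∪ Flint = {a, b, c, d, e, f, g, h, i}); total cost 4 + 9 = 13.
No covering selection has total cost below 13.

13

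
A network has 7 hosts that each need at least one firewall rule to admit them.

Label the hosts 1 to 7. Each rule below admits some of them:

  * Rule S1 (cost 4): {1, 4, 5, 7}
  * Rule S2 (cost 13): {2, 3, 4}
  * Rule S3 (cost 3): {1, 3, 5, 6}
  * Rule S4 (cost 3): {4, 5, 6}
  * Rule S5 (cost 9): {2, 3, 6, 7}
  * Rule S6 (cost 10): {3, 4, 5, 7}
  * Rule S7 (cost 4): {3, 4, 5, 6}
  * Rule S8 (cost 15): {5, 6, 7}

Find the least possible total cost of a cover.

13

S1, S5 together cover every host (S1 ∪ S5 = {1, 2, 3, 4, 5, 6, 7}); total cost 4 + 9 = 13.
The greedy pick S3, S1, S5 costs 16; no covering selection beats 13.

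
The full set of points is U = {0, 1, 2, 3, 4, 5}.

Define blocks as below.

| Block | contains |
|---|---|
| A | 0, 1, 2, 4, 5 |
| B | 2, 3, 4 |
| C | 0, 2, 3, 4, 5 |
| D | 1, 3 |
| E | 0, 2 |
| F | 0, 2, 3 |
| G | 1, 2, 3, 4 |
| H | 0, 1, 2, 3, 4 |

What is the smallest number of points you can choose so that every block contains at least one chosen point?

Take T = {0, 3}. Each listed block contains at least one of these, so T is a hitting set of size 2.
The blocks D, E are pairwise disjoint, so any hitting set needs a separate point for each — at least 2. Hence 2 is optimal.

2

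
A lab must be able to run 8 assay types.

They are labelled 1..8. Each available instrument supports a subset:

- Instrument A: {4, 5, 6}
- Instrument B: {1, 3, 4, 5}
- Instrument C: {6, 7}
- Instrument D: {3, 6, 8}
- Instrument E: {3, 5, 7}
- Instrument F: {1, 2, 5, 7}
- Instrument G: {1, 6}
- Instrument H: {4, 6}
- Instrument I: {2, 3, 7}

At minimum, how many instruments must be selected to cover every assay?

Take {B, D, F}. Their union is {1, 2, 3, 4, 5, 6, 7, 8}, which is all 8 assays.
Only D contains 8, so D is forced; the remaining 5 assays need at least 2 more instruments (each remaining instrument adds at most 4) — so at least 3 instruments are needed, and 3 is optimal.

3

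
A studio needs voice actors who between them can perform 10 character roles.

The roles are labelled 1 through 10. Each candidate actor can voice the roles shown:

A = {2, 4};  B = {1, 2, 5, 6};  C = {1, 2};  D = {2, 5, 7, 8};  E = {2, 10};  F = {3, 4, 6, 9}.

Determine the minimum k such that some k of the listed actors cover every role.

4

C and D and E and F together: C ∪ D ∪ E ∪ F = {1, 2, 3, 4, 5, 6, 7, 8, 9, 10} — every role is covered.
No 3 of the 6 actors cover everything (all 20 combinations miss at least one role), so 4 is optimal.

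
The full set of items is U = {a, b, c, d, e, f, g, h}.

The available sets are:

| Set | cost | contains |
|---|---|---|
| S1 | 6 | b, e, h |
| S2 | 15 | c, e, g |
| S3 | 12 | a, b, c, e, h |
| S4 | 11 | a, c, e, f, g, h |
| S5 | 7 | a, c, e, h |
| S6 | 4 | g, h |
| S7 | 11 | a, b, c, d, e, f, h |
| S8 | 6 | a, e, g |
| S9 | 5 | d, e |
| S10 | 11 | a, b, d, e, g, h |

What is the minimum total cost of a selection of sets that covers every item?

15

S6, S7 together cover every item (S6 ∪ S7 = {a, b, c, d, e, f, g, h}); total cost 4 + 11 = 15.
No covering selection has total cost below 15.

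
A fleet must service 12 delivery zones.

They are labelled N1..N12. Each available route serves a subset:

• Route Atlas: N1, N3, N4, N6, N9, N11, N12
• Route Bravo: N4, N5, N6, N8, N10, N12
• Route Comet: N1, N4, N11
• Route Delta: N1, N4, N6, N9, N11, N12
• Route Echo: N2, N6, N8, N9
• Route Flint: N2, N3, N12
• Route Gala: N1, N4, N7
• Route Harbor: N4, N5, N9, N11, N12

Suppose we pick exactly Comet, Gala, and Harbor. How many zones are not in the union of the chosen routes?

5

Union of Comet, Gala, Harbor = {N1, N4, N5, N7, N9, N11, N12}.
Not covered: N2, N3, N6, N8, N10 — 5 zones.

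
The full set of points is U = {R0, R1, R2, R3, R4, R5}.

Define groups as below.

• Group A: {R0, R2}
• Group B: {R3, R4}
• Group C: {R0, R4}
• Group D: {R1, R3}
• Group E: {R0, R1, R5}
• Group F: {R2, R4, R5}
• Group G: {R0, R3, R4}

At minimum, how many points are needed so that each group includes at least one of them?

Take H = {R1, R2, R4}. Each listed group contains at least one of these, so H is a hitting set of size 3.
No choice of 2 points meets every group, so 3 is the minimum.

3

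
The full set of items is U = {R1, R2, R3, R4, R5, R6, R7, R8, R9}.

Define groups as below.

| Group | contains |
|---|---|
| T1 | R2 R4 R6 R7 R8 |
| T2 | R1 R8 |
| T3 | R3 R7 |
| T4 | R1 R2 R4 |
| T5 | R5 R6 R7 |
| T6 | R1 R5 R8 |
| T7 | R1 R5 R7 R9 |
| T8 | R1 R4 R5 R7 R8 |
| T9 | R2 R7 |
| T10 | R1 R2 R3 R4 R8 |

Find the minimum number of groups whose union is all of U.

Take {T1, T7, T10}. Their union is {R1, R2, R3, R4, R5, R6, R7, R8, R9}, which is all 9 items.
Only T7 contains R9, so T7 is forced; the remaining 5 items need at least 2 more groups (each remaining group adds at most 4) — so at least 3 groups are needed, and 3 is optimal.

3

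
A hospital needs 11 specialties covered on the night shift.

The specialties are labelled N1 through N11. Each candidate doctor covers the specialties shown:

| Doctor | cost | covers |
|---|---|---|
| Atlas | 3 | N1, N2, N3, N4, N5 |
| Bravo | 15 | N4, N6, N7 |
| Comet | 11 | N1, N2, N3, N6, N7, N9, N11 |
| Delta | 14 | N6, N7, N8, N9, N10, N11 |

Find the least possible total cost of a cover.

17

Atlas, Delta together cover every specialty (Atlas ∪ Delta = {N1, N2, N3, N4, N5, N6, N7, N8, N9, N10, N11}); total cost 3 + 14 = 17.
No covering selection has total cost below 17.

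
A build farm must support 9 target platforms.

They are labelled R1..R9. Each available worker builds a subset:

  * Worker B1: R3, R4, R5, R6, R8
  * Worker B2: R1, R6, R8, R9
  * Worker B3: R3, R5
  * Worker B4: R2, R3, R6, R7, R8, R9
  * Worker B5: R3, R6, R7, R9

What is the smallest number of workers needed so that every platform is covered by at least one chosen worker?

3

Take {B1, B2, B4}. Their union is {R1, R2, R3, R4, R5, R6, R7, R8, R9}, which is all 9 platforms.
Only B2 contains R1, so B2 is forced; the remaining 5 platforms need at least 2 more workers (each remaining worker adds at most 3) — so at least 3 workers are needed, and 3 is optimal.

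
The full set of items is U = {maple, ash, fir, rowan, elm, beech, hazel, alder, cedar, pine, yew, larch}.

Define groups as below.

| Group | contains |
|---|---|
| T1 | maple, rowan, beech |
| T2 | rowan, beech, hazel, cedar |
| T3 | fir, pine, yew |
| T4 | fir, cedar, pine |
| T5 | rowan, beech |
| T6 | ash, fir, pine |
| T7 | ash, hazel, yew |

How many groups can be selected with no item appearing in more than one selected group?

3

T4, T5, T7 are pairwise disjoint (T4={fir,cedar,pine}; T5={rowan,beech}; T7={ash,hazel,yew}).
Every remaining group overlaps one of these, and no 4 of the listed groups are pairwise disjoint, so 3 is the maximum.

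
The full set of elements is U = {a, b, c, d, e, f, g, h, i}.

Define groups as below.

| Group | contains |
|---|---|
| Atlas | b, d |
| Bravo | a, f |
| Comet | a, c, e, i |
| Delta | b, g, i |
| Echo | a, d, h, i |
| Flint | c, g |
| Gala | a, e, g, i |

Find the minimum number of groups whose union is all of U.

Bravo, Comet, Delta, and Echo cover everything between them: the union {a, b, c, d, e, f, g, h, i} is all of U.
Only Bravo contains f, so Bravo is forced; the remaining 7 elements need at least 3 more groups (each remaining group adds at most 3) — so at least 4 groups are needed, and 4 is optimal.

4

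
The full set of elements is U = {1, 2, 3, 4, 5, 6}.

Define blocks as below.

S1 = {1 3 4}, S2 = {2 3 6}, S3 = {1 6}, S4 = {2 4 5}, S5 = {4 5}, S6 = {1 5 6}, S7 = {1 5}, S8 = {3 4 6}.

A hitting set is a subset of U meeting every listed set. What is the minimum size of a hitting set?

The 3 elements {3, 5, 6} hit every block.
No choice of 2 elements meets every block, so 3 is the minimum.

3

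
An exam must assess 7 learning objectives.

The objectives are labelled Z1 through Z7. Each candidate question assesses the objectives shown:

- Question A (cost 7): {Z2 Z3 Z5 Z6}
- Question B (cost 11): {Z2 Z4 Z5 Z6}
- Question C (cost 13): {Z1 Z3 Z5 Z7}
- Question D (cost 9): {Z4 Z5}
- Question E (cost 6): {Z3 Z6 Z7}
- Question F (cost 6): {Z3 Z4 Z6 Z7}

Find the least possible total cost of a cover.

24

B, C together cover every objective (B ∪ C = {Z1, Z2, Z3, Z4, Z5, Z6, Z7}); total cost 11 + 13 = 24.
The greedy pick F, A, C costs 26; no covering selection beats 24.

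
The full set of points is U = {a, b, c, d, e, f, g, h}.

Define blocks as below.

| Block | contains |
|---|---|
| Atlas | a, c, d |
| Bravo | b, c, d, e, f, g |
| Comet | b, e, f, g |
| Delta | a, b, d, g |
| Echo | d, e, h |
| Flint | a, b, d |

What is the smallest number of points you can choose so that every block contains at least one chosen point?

2

T = {d, e} meets every block (each contains at least one member of T), and |T| = 2.
The blocks Atlas, Comet are pairwise disjoint, so any hitting set needs a separate point for each — at least 2. Hence 2 is optimal.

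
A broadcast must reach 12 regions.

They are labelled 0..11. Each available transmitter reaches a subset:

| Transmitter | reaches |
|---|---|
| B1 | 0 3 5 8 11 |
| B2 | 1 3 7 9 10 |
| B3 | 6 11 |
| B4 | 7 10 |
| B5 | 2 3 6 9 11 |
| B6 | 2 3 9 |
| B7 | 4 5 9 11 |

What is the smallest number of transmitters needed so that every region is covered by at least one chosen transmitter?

Take {B1, B2, B5, B7}. Their union is {0, 1, 2, 3, 4, 5, 6, 7, 8, 9, 10, 11}, which is all 12 regions.
No 3 of the 7 transmitters cover everything (all 35 combinations miss at least one region), so 4 is optimal.

4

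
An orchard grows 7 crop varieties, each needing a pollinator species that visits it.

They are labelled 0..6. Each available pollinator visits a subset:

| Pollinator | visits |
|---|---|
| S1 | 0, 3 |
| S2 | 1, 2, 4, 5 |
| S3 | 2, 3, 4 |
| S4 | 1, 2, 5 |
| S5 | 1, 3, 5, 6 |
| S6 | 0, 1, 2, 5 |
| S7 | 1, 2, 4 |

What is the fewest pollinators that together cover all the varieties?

3

S5 and S6 and S7 together: S5 ∪ S6 ∪ S7 = {0, 1, 2, 3, 4, 5, 6} — every variety is covered.
Only S5 contains 6, so S5 is forced; the remaining 3 varieties need at least 2 more pollinators (each remaining pollinator adds at most 2) — so at least 3 pollinators are needed, and 3 is optimal.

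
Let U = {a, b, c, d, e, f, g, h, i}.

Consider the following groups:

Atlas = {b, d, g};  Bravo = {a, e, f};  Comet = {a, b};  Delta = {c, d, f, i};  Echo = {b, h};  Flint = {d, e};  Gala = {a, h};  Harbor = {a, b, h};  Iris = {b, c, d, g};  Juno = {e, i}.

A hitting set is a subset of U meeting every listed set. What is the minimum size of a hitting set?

Take T = {a, b, d, e}. Each listed group contains at least one of these, so T is a hitting set of size 4.
No choice of 3 elements meets every group, so 4 is the minimum.

4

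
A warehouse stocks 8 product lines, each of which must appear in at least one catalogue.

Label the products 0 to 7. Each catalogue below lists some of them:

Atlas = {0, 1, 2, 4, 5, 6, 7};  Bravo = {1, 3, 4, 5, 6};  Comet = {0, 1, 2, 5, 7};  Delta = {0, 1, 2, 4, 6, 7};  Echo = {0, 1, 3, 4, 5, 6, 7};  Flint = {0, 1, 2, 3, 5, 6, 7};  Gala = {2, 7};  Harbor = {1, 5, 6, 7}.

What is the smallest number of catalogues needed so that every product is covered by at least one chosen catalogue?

Take {Atlas, Bravo}. Their union is {0, 1, 2, 3, 4, 5, 6, 7}, which is all 8 products.
No single catalogue has all 8 products (the largest, Atlas, has 7), so 2 is optimal.

2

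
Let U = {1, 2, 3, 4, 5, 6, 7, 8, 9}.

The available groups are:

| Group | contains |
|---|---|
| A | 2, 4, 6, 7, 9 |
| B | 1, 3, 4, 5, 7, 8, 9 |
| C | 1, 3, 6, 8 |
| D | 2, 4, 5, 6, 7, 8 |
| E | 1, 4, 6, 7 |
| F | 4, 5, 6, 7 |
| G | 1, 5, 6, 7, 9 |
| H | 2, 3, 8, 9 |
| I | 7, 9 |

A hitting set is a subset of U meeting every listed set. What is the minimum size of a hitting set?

The 2 elements {7, 8} hit every group.
The groups E, H are pairwise disjoint, so any hitting set needs a separate element for each — at least 2. Hence 2 is optimal.

2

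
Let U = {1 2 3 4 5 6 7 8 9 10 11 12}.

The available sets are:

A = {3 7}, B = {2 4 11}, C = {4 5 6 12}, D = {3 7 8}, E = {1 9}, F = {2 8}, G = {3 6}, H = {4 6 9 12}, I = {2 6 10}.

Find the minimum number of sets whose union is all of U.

B and C and D and E and I together: B ∪ C ∪ D ∪ E ∪ I = {1, 2, 3, 4, 5, 6, 7, 8, 9, 10, 11, 12} — every item is covered.
No 4 of the 9 sets cover everything (all 126 combinations miss at least one item), so 5 is optimal.

5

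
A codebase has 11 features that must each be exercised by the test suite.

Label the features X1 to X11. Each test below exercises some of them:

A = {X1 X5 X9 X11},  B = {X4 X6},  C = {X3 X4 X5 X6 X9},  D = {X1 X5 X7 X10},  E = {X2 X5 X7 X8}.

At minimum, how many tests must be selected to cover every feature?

4

A and C and D and E together: A ∪ C ∪ D ∪ E = {X1, X2, X3, X4, X5, X6, X7, X8, X9, X10, X11} — every feature is covered.
Only A contains X11, so A is forced; the remaining 7 features need at least 3 more tests (each remaining test adds at most 3) — so at least 4 tests are needed, and 4 is optimal.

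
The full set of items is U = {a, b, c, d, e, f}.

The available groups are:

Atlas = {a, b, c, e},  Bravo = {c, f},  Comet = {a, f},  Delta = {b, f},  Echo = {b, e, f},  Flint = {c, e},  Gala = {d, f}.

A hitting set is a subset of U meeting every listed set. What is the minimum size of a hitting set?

The 2 items {e, f} hit every group.
The groups Delta, Flint are pairwise disjoint, so any hitting set needs a separate item for each — at least 2. Hence 2 is optimal.

2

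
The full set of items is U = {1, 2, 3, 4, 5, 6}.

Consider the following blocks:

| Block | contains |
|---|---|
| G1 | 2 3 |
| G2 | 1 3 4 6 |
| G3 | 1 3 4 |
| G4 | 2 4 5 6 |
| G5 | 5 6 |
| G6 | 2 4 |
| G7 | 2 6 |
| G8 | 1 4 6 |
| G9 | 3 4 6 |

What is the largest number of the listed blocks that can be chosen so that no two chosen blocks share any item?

2

G5, G6 are pairwise disjoint (G5={5,6}; G6={2,4}).
Every remaining block overlaps one of these, and no 3 of the listed blocks are pairwise disjoint, so 2 is the maximum.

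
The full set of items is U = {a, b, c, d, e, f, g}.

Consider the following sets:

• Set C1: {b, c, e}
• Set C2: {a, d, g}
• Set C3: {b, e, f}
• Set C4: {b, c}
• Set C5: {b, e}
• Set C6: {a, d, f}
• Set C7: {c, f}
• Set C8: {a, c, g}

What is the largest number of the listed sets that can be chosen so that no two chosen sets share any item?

3

C2, C5, C7 are pairwise disjoint (C2={a,d,g}; C5={b,e}; C7={c,f}).
Every remaining set overlaps one of these, and no 4 of the listed sets are pairwise disjoint, so 3 is the maximum.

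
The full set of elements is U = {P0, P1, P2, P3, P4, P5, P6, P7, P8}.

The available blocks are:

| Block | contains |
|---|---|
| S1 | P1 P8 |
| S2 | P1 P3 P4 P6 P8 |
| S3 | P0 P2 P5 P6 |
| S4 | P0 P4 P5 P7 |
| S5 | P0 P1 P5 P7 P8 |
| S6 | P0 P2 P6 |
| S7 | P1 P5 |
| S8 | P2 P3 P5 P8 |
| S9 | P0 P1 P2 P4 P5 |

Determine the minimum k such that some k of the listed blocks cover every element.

3

Take {S2, S4, S9}. Their union is {P0, P1, P2, P3, P4, P5, P6, P7, P8}, which is all 9 elements.
No 2 of the 9 blocks cover everything (all 36 combinations miss at least one element), so 3 is optimal.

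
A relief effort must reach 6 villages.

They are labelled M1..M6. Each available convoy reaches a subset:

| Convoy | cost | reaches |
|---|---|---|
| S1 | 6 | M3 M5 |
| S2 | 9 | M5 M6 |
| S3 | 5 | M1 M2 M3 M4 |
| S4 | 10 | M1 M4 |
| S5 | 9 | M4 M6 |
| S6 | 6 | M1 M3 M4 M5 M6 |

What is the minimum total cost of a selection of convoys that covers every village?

11

S3, S6 together cover every village (S3 ∪ S6 = {M1, M2, M3, M4, M5, M6}); total cost 5 + 6 = 11.
No covering selection has total cost below 11.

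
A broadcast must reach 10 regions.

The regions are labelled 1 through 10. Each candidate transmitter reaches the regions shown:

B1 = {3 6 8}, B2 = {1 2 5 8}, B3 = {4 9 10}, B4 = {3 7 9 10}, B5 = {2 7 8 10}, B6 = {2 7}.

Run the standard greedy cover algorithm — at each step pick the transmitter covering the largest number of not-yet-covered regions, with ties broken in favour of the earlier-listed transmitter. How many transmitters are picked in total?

Greedy: pick B2 (covers 4 new) → pick B4 (covers 4 new) → pick B1 (covers 1 new) → pick B3 (covers 1 new). Total picks: 4.

4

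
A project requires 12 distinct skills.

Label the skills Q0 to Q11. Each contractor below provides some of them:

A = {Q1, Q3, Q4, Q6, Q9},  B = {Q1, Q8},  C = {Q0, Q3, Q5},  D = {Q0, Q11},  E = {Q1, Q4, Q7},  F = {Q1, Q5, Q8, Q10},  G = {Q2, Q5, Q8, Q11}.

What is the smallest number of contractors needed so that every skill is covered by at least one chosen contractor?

5

A and C and E and F and G together: A ∪ C ∪ E ∪ F ∪ G = {Q0, Q1, Q2, Q3, Q4, Q5, Q6, Q7, Q8, Q9, Q10, Q11} — every skill is covered.
No 4 of the 7 contractors cover everything (all 35 combinations miss at least one skill), so 5 is optimal.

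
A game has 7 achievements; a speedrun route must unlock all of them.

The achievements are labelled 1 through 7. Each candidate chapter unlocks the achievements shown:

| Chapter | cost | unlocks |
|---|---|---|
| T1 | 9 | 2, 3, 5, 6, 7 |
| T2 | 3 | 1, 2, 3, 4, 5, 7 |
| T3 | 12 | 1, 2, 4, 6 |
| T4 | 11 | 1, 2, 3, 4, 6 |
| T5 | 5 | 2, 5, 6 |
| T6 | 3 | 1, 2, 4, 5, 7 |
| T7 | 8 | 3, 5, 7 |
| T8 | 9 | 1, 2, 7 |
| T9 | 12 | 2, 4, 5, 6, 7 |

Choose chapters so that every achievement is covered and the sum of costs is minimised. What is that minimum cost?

T2, T5 together cover every achievement (T2 ∪ T5 = {1, 2, 3, 4, 5, 6, 7}); total cost 3 + 5 = 8.
No covering selection has total cost below 8.

8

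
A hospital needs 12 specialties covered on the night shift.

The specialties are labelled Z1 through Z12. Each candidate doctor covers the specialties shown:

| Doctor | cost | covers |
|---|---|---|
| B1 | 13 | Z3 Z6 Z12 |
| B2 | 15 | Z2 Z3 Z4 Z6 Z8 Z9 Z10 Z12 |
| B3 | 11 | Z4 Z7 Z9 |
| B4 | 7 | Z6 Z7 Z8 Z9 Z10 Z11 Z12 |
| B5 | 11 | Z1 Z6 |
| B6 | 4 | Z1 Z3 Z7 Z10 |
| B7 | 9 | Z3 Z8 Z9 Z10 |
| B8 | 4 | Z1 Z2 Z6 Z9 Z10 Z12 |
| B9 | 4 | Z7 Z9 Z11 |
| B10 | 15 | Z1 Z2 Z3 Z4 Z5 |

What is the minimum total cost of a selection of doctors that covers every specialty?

22

B4, B10 together cover every specialty (B4 ∪ B10 = {Z1, Z2, Z3, Z4, Z5, Z6, Z7, Z8, Z9, Z10, Z11, Z12}); total cost 7 + 15 = 22.
The greedy pick B8, B6, B4, B10 costs 30; no covering selection beats 22.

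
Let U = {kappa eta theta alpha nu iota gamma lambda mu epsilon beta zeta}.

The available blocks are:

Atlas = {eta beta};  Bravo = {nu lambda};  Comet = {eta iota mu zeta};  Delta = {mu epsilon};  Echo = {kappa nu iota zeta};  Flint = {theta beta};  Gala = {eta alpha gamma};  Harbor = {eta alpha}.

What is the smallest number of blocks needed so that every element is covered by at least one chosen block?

Bravo and Delta and Echo and Flint and Gala together: Bravo ∪ Delta ∪ Echo ∪ Flint ∪ Gala = {kappa, eta, theta, alpha, nu, iota, gamma, lambda, mu, epsilon, beta, zeta} — every element is covered.
No 4 of the 8 blocks cover everything (all 70 combinations miss at least one element), so 5 is optimal.

5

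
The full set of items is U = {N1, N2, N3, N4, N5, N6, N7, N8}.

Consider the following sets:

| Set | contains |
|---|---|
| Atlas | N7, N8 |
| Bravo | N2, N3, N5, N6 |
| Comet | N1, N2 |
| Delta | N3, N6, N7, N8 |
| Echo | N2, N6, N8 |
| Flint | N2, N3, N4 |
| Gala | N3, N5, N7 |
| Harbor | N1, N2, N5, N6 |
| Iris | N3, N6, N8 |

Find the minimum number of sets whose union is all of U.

3

Atlas and Flint and Harbor together: Atlas ∪ Flint ∪ Harbor = {N1, N2, N3, N4, N5, N6, N7, N8} — every item is covered.
Only Flint contains N4, so Flint is forced; the remaining 5 items need at least 2 more sets (each remaining set adds at most 3) — so at least 3 sets are needed, and 3 is optimal.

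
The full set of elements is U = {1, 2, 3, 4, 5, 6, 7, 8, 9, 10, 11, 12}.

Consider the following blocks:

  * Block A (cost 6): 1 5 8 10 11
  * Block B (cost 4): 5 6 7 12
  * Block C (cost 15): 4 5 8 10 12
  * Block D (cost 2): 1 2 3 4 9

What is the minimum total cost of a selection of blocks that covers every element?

12

A, B, D together cover every element (A ∪ B ∪ D = {1, 2, 3, 4, 5, 6, 7, 8, 9, 10, 11, 12}); total cost 6 + 4 + 2 = 12.
No covering selection has total cost below 12.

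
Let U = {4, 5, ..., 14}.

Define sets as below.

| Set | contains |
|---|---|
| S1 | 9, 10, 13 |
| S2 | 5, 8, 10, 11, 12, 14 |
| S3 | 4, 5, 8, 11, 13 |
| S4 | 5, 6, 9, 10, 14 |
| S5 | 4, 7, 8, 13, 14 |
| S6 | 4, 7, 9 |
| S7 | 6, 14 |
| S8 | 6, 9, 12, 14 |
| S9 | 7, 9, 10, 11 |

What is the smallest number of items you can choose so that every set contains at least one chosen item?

3

H = {5, 9, 14} meets every set (each contains at least one member of H), and |H| = 3.
No choice of 2 items meets every set, so 3 is the minimum.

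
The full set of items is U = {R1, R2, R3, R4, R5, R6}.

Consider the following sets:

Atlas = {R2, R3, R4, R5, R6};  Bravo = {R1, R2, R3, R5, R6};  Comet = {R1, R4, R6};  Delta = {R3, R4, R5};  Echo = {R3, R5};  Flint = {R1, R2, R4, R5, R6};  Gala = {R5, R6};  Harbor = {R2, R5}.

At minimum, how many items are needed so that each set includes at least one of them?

Take H = {R4, R5}. Each listed set contains at least one of these, so H is a hitting set of size 2.
The sets Comet, Echo are pairwise disjoint, so any hitting set needs a separate item for each — at least 2. Hence 2 is optimal.

2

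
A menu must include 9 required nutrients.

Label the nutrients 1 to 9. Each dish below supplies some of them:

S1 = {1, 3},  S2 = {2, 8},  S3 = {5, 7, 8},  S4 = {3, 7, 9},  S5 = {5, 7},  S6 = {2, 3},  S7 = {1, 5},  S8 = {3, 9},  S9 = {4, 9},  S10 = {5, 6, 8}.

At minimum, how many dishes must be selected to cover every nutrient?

Take {S1, S4, S6, S9, S10}. Their union is {1, 2, 3, 4, 5, 6, 7, 8, 9}, which is all 9 nutrients.
No 4 of the 10 dishes cover everything (all 210 combinations miss at least one nutrient), so 5 is optimal.

5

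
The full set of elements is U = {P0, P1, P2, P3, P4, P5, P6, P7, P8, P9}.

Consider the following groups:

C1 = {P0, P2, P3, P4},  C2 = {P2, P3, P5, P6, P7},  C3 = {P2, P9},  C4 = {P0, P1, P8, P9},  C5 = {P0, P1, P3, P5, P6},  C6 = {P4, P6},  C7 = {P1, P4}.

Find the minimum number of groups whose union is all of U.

3

Take {C2, C4, C7}. Their union is {P0, P1, P2, P3, P4, P5, P6, P7, P8, P9}, which is all 10 elements.
Only C2 contains P7, so C2 is forced; the remaining 5 elements need at least 2 more groups (each remaining group adds at most 4) — so at least 3 groups are needed, and 3 is optimal.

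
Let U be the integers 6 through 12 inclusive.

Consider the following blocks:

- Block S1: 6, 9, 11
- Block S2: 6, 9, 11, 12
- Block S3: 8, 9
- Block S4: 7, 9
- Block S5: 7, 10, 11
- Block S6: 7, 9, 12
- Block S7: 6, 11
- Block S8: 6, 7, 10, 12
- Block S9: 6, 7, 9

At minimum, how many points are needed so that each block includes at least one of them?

3

The 3 points {9, 10, 11} hit every block.
No choice of 2 points meets every block, so 3 is the minimum.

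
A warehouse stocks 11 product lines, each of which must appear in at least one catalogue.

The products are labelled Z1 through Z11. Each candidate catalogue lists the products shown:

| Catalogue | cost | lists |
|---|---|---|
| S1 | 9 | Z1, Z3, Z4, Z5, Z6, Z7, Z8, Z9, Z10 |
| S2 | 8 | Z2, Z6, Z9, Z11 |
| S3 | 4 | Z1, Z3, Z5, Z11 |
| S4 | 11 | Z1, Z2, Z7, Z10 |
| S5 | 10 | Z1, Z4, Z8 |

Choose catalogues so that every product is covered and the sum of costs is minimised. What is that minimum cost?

S1, S2 together cover every product (S1 ∪ S2 = {Z1, Z2, Z3, Z4, Z5, Z6, Z7, Z8, Z9, Z10, Z11}); total cost 9 + 8 = 17.
No covering selection has total cost below 17.

17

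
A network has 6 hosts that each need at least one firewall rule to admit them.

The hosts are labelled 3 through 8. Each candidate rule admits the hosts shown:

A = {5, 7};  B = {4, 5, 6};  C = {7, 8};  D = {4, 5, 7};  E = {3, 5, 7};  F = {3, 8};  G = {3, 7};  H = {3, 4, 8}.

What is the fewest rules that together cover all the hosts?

3

Take {B, E, F}. Their union is {3, 4, 5, 6, 7, 8}, which is all 6 hosts.
Only B contains 6, so B is forced; the remaining 3 hosts need at least 2 more rules (each remaining rule adds at most 2) — so at least 3 rules are needed, and 3 is optimal.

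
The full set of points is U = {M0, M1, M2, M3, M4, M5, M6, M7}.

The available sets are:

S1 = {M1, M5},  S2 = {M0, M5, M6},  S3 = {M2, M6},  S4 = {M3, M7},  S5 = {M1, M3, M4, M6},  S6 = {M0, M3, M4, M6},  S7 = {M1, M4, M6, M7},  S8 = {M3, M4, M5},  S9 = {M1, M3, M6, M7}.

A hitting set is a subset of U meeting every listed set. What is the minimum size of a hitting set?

Take H = {M5, M6, M7}. Each listed set contains at least one of these, so H is a hitting set of size 3.
The sets S1, S3, S4 are pairwise disjoint, so any hitting set needs a separate point for each — at least 3. Hence 3 is optimal.

3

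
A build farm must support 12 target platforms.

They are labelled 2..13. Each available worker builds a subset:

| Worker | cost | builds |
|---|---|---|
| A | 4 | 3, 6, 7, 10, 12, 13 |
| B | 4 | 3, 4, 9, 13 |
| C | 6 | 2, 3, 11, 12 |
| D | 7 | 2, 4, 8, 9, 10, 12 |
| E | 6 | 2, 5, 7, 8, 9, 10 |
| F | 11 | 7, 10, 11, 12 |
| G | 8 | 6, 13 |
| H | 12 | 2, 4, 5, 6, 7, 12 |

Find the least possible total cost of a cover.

20

A, B, C, E together cover every platform (A ∪ B ∪ C ∪ E = {2, 3, 4, 5, 6, 7, 8, 9, 10, 11, 12, 13}); total cost 4 + 4 + 6 + 6 = 20.
No covering selection has total cost below 20.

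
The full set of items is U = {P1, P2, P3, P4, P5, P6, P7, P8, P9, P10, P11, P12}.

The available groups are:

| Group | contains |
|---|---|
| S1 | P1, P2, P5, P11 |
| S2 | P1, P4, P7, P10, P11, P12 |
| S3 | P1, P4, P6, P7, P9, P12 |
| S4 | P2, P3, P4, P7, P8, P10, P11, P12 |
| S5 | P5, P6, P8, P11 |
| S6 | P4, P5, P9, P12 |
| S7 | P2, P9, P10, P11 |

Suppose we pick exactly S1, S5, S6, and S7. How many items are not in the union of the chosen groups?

2

Union of S1, S5, S6, S7 = {P1, P2, P4, P5, P6, P8, P9, P10, P11, P12}.
Not covered: P3, P7 — 2 items.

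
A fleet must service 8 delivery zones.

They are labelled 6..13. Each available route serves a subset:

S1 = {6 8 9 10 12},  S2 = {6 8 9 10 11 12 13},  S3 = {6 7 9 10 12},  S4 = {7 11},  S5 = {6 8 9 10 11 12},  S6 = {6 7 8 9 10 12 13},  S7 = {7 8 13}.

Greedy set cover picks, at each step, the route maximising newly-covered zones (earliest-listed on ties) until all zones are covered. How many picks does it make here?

2

Greedy: pick S2 (covers 7 new) → pick S3 (covers 1 new). Total picks: 2.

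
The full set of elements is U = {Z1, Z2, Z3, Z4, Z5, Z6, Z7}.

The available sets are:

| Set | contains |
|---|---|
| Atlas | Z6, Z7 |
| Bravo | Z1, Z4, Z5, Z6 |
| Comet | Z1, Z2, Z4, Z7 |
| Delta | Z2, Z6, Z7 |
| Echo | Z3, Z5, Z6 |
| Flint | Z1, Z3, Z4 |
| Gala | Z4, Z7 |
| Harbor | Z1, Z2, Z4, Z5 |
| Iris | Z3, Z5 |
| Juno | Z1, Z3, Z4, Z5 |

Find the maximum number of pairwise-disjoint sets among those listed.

Delta, Iris are pairwise disjoint (Delta={Z2,Z6,Z7}; Iris={Z3,Z5}).
Every remaining set overlaps one of these, and no 3 of the listed sets are pairwise disjoint, so 2 is the maximum.

2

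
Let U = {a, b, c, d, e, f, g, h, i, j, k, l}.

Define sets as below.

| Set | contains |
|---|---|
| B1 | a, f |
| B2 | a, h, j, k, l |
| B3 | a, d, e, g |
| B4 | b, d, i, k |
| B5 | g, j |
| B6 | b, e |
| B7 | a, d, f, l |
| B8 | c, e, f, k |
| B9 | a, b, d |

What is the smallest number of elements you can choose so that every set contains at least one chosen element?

The 4 elements {a, e, g, k} hit every set.
No choice of 3 elements meets every set, so 4 is the minimum.

4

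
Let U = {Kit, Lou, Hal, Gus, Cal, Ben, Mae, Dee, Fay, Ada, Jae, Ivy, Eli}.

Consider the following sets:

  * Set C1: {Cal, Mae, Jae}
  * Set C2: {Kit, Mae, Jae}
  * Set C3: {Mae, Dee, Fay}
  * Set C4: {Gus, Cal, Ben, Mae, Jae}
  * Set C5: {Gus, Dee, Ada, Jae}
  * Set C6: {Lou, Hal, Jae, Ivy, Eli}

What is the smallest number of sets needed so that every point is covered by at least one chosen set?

5

C2 and C3 and C4 and C5 and C6 together: C2 ∪ C3 ∪ C4 ∪ C5 ∪ C6 = {Kit, Lou, Hal, Gus, Cal, Ben, Mae, Dee, Fay, Ada, Jae, Ivy, Eli} — every point is covered.
No 4 of the 6 sets cover everything (all 15 combinations miss at least one point), so 5 is optimal.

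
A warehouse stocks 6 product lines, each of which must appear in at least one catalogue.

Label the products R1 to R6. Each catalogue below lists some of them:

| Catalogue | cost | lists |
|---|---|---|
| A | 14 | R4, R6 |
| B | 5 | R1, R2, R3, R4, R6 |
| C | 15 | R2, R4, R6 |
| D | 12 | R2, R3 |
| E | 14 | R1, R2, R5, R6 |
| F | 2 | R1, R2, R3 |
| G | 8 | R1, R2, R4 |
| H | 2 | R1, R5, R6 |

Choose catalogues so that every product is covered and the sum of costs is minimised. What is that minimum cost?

B, H together cover every product (B ∪ H = {R1, R2, R3, R4, R5, R6}); total cost 5 + 2 = 7.
The greedy pick F, H, B costs 9; no covering selection beats 7.

7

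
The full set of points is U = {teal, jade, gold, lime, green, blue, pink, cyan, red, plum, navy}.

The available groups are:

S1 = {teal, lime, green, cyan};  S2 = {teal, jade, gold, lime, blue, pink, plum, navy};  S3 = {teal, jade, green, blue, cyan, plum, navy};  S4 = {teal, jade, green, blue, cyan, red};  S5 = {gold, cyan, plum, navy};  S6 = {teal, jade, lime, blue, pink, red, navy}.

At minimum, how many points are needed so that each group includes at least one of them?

2

Take H = {cyan, navy}. Each listed group contains at least one of these, so H is a hitting set of size 2.
No single point lies in every group, so at least 2 are needed and 2 is optimal.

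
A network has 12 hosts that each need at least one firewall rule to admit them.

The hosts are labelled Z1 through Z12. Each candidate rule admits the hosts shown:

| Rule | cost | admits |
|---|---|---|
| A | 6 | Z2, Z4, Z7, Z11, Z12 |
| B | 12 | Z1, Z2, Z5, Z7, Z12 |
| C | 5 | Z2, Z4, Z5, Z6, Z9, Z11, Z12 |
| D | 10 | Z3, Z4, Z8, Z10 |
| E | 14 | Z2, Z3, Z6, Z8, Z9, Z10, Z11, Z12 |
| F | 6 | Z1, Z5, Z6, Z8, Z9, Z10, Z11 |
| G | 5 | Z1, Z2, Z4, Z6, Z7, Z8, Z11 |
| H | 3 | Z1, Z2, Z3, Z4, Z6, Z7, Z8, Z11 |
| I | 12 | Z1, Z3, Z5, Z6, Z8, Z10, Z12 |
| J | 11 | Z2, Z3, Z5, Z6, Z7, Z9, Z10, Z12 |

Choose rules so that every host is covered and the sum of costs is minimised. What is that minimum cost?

H, J together cover every host (H ∪ J = {Z1, Z2, Z3, Z4, Z5, Z6, Z7, Z8, Z9, Z10, Z11, Z12}); total cost 3 + 11 = 14.
No covering selection has total cost below 14.

14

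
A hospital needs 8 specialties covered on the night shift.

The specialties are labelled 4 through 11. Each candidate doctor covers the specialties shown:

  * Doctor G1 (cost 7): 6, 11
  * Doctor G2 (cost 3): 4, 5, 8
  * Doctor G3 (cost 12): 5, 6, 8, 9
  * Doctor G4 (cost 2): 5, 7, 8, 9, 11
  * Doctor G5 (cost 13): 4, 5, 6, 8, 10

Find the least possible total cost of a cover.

G4, G5 together cover every specialty (G4 ∪ G5 = {4, 5, 6, 7, 8, 9, 10, 11}); total cost 2 + 13 = 15.
The greedy pick G4, G2, G5 costs 18; no covering selection beats 15.

15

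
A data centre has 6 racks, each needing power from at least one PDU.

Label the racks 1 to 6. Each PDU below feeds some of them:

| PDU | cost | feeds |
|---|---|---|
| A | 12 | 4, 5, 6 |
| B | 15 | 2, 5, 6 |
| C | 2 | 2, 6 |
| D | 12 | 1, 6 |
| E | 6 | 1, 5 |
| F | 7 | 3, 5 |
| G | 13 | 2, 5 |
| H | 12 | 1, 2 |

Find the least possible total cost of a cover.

27

A, C, E, F together cover every rack (A ∪ C ∪ E ∪ F = {1, 2, 3, 4, 5, 6}); total cost 12 + 2 + 6 + 7 = 27.
No covering selection has total cost below 27.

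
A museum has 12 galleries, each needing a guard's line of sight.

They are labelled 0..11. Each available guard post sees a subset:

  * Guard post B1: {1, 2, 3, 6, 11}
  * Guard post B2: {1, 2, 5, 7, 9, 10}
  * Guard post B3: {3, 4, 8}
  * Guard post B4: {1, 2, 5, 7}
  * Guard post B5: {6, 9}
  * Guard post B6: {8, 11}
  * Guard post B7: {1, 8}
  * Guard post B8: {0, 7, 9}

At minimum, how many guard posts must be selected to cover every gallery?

B1 and B2 and B3 and B8 together: B1 ∪ B2 ∪ B3 ∪ B8 = {0, 1, 2, 3, 4, 5, 6, 7, 8, 9, 10, 11} — every gallery is covered.
No 3 of the 8 guard posts cover everything (all 56 combinations miss at least one gallery), so 4 is optimal.

4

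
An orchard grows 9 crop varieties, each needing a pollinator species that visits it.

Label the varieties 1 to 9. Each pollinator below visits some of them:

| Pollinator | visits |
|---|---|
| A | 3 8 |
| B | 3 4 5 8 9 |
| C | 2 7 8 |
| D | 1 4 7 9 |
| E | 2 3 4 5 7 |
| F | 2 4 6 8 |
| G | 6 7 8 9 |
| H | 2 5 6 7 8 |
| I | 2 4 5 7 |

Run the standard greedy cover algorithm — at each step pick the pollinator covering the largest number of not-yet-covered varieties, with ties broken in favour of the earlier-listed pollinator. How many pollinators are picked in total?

3

Greedy: pick B (covers 5 new) → pick H (covers 3 new) → pick D (covers 1 new). Total picks: 3.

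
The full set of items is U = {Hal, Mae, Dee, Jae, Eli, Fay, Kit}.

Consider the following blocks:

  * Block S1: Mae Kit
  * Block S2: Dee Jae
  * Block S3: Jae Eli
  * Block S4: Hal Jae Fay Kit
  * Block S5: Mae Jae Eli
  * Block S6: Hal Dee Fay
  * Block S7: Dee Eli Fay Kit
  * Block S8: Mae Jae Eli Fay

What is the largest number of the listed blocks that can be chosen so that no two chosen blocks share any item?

S1, S3, S6 are pairwise disjoint (S1={Mae,Kit}; S3={Jae,Eli}; S6={Hal,Dee,Fay}).
Every remaining block overlaps one of these, and no 4 of the listed blocks are pairwise disjoint, so 3 is the maximum.

3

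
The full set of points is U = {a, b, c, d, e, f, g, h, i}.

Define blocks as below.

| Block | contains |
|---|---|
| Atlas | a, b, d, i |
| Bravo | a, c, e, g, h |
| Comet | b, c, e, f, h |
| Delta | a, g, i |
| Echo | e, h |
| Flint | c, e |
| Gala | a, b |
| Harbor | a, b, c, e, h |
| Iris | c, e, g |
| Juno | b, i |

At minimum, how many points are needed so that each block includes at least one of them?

3

The 3 points {b, e, i} hit every block.
No choice of 2 points meets every block, so 3 is the minimum.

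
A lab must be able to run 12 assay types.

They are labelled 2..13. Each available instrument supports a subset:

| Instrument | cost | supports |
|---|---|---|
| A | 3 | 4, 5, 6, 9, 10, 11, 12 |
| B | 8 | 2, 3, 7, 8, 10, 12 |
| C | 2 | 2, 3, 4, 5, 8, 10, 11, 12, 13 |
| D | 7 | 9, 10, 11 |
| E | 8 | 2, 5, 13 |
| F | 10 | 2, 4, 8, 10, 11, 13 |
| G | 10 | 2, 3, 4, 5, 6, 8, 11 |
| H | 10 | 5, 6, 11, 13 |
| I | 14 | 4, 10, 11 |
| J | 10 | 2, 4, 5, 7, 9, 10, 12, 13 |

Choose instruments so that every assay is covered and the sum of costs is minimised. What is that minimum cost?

A, B, C together cover every assay (A ∪ B ∪ C = {2, 3, 4, 5, 6, 7, 8, 9, 10, 11, 12, 13}); total cost 3 + 8 + 2 = 13.
No covering selection has total cost below 13.

13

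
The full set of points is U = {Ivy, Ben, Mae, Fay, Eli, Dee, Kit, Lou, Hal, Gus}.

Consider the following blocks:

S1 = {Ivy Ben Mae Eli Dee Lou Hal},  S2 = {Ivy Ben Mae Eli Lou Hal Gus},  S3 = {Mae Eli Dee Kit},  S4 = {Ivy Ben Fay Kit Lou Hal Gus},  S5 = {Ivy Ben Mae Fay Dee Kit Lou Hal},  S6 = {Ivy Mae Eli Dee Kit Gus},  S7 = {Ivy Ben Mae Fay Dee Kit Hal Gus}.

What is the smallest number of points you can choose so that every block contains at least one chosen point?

2

The 2 points {Ivy, Dee} hit every block.
No single point lies in every block, so at least 2 are needed and 2 is optimal.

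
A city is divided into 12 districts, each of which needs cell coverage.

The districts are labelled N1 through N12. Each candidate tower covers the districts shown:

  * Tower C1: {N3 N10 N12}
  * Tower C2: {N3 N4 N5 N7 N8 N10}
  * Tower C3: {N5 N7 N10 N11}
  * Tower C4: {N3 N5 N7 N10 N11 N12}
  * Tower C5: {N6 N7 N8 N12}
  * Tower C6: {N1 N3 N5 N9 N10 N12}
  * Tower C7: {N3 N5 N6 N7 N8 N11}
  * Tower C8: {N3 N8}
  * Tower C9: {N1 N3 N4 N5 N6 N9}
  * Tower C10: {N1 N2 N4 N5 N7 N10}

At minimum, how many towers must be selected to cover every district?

3

C6 and C7 and C10 together: C6 ∪ C7 ∪ C10 = {N1, N2, N3, N4, N5, N6, N7, N8, N9, N10, N11, N12} — every district is covered.
Only C10 contains N2, so C10 is forced; the remaining 6 districts need at least 2 more towers (each remaining tower adds at most 4) — so at least 3 towers are needed, and 3 is optimal.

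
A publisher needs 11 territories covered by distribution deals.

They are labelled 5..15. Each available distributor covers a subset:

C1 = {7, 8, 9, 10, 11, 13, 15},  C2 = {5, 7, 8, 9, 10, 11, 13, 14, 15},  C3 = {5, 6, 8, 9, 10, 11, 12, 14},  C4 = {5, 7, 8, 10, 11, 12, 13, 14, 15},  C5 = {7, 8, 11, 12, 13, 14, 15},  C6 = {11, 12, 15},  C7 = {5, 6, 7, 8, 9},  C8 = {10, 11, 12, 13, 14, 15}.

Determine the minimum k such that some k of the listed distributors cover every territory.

Take {C4, C7}. Their union is {5, 6, 7, 8, 9, 10, 11, 12, 13, 14, 15}, which is all 11 territories.
No single distributor has all 11 territories (the largest, C2, has 9), so 2 is optimal.

2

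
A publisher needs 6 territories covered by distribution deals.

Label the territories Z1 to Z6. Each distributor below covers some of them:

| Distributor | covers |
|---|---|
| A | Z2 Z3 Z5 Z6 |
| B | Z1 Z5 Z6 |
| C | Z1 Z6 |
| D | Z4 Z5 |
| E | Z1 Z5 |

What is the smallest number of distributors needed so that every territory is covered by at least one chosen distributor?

Take {A, D, E}. Their union is {Z1, Z2, Z3, Z4, Z5, Z6}, which is all 6 territories.
Only A contains Z2, so A is forced; the remaining 2 territories need at least 2 more distributors (each remaining distributor adds at most 1) — so at least 3 distributors are needed, and 3 is optimal.

3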